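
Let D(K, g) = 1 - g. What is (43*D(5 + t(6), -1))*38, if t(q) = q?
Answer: 3268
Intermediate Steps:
(43*D(5 + t(6), -1))*38 = (43*(1 - 1*(-1)))*38 = (43*(1 + 1))*38 = (43*2)*38 = 86*38 = 3268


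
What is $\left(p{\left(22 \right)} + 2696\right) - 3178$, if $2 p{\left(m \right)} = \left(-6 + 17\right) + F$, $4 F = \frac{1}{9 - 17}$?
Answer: $- \frac{30497}{64} \approx -476.52$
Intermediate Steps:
$F = - \frac{1}{32}$ ($F = \frac{1}{4 \left(9 - 17\right)} = \frac{1}{4 \left(-8\right)} = \frac{1}{4} \left(- \frac{1}{8}\right) = - \frac{1}{32} \approx -0.03125$)
$p{\left(m \right)} = \frac{351}{64}$ ($p{\left(m \right)} = \frac{\left(-6 + 17\right) - \frac{1}{32}}{2} = \frac{11 - \frac{1}{32}}{2} = \frac{1}{2} \cdot \frac{351}{32} = \frac{351}{64}$)
$\left(p{\left(22 \right)} + 2696\right) - 3178 = \left(\frac{351}{64} + 2696\right) - 3178 = \frac{172895}{64} - 3178 = - \frac{30497}{64}$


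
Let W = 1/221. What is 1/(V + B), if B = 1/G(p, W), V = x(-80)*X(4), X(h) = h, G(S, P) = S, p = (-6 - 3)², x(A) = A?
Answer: -81/25919 ≈ -0.0031251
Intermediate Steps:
p = 81 (p = (-9)² = 81)
W = 1/221 ≈ 0.0045249
V = -320 (V = -80*4 = -320)
B = 1/81 ≈ 0.012346
1/(V + B) = 1/(-320 + 1/81) = 1/(-25919/81) = -81/25919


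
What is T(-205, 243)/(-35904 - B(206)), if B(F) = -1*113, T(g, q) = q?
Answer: -243/35791 ≈ -0.0067894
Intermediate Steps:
B(F) = -113
T(-205, 243)/(-35904 - B(206)) = 243/(-35904 - 1*(-113)) = 243/(-35904 + 113) = 243/(-35791) = 243*(-1/35791) = -243/35791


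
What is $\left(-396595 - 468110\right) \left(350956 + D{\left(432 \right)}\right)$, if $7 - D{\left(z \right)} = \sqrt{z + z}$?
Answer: $-303479460915 + 10376460 \sqrt{6} \approx -3.0345 \cdot 10^{11}$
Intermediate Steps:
$D{\left(z \right)} = 7 - \sqrt{2} \sqrt{z}$ ($D{\left(z \right)} = 7 - \sqrt{z + z} = 7 - \sqrt{2 z} = 7 - \sqrt{2} \sqrt{z}$)
$\left(-396595 - 468110\right) \left(350956 + D{\left(432 \right)}\right) = \left(-396595 - 468110\right) \left(350956 + \left(7 - \sqrt{2} \sqrt{432}\right)\right) = - 864705 \left(350956 + \left(7 - \sqrt{2} \cdot 12 \sqrt{3}\right)\right) = - 864705 \left(350956 + \left(7 - 12 \sqrt{6}\right)\right) = - 864705 \left(350963 - 12 \sqrt{6}\right) = -303479460915 + 10376460 \sqrt{6}$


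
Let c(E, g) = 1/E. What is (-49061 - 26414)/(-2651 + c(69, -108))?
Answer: 5207775/182918 ≈ 28.471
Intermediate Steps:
(-49061 - 26414)/(-2651 + c(69, -108)) = (-49061 - 26414)/(-2651 + 1/69) = -75475/(-2651 + 1/69) = -75475/(-182918/69) = -75475*(-69/182918) = 5207775/182918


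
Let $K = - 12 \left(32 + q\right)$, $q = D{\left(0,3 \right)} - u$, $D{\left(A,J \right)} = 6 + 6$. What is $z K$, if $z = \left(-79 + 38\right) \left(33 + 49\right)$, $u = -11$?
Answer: $2218920$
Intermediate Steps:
$D{\left(A,J \right)} = 12$
$q = 23$ ($q = 12 - -11 = 12 + 11 = 23$)
$z = -3362$ ($z = \left(-41\right) 82 = -3362$)
$K = -660$ ($K = - 12 \left(32 + 23\right) = \left(-12\right) 55 = -660$)
$z K = \left(-3362\right) \left(-660\right) = 2218920$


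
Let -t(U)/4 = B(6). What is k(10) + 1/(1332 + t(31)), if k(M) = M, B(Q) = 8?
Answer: 13001/1300 ≈ 10.001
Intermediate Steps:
t(U) = -32 (t(U) = -4*8 = -32)
k(10) + 1/(1332 + t(31)) = 10 + 1/(1332 - 32) = 10 + 1/1300 = 13001/1300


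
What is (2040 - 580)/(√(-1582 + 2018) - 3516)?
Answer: -3516/8467 - 2*√109/8467 ≈ -0.41773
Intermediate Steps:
(2040 - 580)/(√(-1582 + 2018) - 3516) = 1460/(√436 - 3516) = 1460/(2*√109 - 3516) = 1460/(-3516 + 2*√109)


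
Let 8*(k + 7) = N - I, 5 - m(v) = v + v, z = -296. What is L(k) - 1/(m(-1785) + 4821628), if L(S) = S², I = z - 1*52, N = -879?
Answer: 1662615372443/308812992 ≈ 5383.9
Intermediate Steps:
I = -348 (I = -296 - 1*52 = -296 - 52 = -348)
m(v) = 5 - 2*v (m(v) = 5 - (v + v) = 5 - 2*v)
k = -587/8 (k = -7 + (-879 - 1*(-348))/8 = -7 + (-879 + 348)/8 = -7 + (⅛)*(-531) = -7 - 531/8 = -587/8 ≈ -73.375)
L(k) - 1/(m(-1785) + 4821628) = (-587/8)² - 1/((5 - 2*(-1785)) + 4821628) = 344569/64 - 1/((5 + 3570) + 4821628) = 344569/64 - 1/(3575 + 4821628) = 344569/64 - 1/4825203 = 1662615372443/308812992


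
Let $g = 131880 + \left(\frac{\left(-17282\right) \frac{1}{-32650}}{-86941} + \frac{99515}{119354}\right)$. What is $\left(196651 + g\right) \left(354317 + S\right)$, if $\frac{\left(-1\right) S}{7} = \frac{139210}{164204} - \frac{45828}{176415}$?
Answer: $\frac{5010644513108887385339004195470571}{43045642007955667374500} \approx 1.164 \cdot 10^{11}$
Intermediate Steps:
$S = - \frac{1045922269}{254105690}$ ($S = - 7 \left(\frac{139210}{164204} - \frac{45828}{176415}\right) = - 7 \left(139210 \cdot \frac{1}{164204} - \frac{804}{3095}\right) = - 7 \left(\frac{69605}{82102} - \frac{804}{3095}\right) = \left(-7\right) \frac{149417467}{254105690} = - \frac{1045922269}{254105690} \approx -4.1161$)
$g = \frac{22340684926616200961}{169400543561050}$ ($g = 131880 + \left(\left(-17282\right) \left(- \frac{1}{32650}\right) \left(- \frac{1}{86941}\right) + 99515 \cdot \frac{1}{119354}\right) = 131880 + \left(\frac{8641}{16325} \left(- \frac{1}{86941}\right) + \frac{99515}{119354}\right) = 131880 + \left(- \frac{8641}{1419311825} + \frac{99515}{119354}\right) = 131880 + \frac{141241784926961}{169400543561050} = \frac{22340684926616200961}{169400543561050} \approx 1.3188 \cdot 10^{5}$)
$\left(196651 + g\right) \left(354317 + S\right) = \left(196651 + \frac{22340684926616200961}{169400543561050}\right) \left(354317 - \frac{1045922269}{254105690}\right) = \frac{55653471218440244511}{169400543561050} \cdot \frac{90032919841461}{254105690} = \frac{5010644513108887385339004195470571}{43045642007955667374500}$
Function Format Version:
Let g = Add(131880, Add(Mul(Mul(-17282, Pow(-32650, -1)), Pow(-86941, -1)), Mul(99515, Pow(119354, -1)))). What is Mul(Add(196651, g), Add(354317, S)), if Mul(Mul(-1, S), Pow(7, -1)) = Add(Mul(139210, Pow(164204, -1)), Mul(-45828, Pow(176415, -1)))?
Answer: Rational(5010644513108887385339004195470571, 43045642007955667374500) ≈ 1.1640e+11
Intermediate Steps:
S = Rational(-1045922269, 254105690) (S = Mul(-7, Add(Mul(139210, Pow(164204, -1)), Mul(-45828, Pow(176415, -1)))) = Mul(-7, Add(Mul(139210, Rational(1, 164204)), Mul(-45828, Rational(1, 176415)))) = Mul(-7, Add(Rational(69605, 82102), Rational(-804, 3095))) = Mul(-7, Rational(149417467, 254105690)) = Rational(-1045922269, 254105690) ≈ -4.1161)
g = Rational(22340684926616200961, 169400543561050) (g = Add(131880, Add(Mul(Mul(-17282, Rational(-1, 32650)), Rational(-1, 86941)), Mul(99515, Rational(1, 119354)))) = Add(131880, Add(Mul(Rational(8641, 16325), Rational(-1, 86941)), Rational(99515, 119354))) = Add(131880, Add(Rational(-8641, 1419311825), Rational(99515, 119354))) = Add(131880, Rational(141241784926961, 169400543561050)) = Rational(22340684926616200961, 169400543561050) ≈ 1.3188e+5)
Mul(Add(196651, g), Add(354317, S)) = Mul(Add(196651, Rational(22340684926616200961, 169400543561050)), Add(354317, Rational(-1045922269, 254105690))) = Mul(Rational(55653471218440244511, 169400543561050), Rational(90032919841461, 254105690)) = Rational(5010644513108887385339004195470571, 43045642007955667374500)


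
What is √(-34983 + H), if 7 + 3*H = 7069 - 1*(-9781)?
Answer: I*√264318/3 ≈ 171.37*I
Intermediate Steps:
H = 16843/3 (H = -7/3 + (7069 - 1*(-9781))/3 = -7/3 + (7069 + 9781)/3 = -7/3 + (⅓)*16850 = -7/3 + 16850/3 = 16843/3 ≈ 5614.3)
√(-34983 + H) = √(-34983 + 16843/3) = √(-88106/3) = I*√264318/3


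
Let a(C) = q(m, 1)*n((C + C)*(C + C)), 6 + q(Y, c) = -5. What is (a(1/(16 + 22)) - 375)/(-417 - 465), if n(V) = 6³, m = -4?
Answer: 131/42 ≈ 3.1190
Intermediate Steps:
n(V) = 216
q(Y, c) = -11 (q(Y, c) = -6 - 5 = -11)
a(C) = -2376 (a(C) = -11*216 = -2376)
(a(1/(16 + 22)) - 375)/(-417 - 465) = (-2376 - 375)/(-417 - 465) = -2751/(-882) = -2751*(-1/882) = 131/42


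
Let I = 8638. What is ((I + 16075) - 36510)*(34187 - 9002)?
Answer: -297107445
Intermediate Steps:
((I + 16075) - 36510)*(34187 - 9002) = ((8638 + 16075) - 36510)*(34187 - 9002) = (24713 - 36510)*25185 = -11797*25185 = -297107445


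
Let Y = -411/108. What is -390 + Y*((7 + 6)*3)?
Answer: -6461/12 ≈ -538.42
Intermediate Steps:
Y = -137/36 (Y = -411*1/108 = -137/36 ≈ -3.8056)
-390 + Y*((7 + 6)*3) = -390 - 137*(7 + 6)*3/36 = -390 - 1781*3/36 = -390 - 137/36*39 = -390 - 1781/12 = -6461/12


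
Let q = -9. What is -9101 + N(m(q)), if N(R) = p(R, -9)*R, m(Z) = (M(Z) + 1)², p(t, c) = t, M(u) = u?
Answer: -5005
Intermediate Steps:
m(Z) = (1 + Z)² (m(Z) = (Z + 1)² = (1 + Z)²)
N(R) = R² (N(R) = R*R = R²)
-9101 + N(m(q)) = -9101 + ((1 - 9)²)² = -9101 + ((-8)²)² = -9101 + 64² = -9101 + 4096 = -5005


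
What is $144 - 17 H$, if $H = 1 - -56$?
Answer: $-825$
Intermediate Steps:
$H = 57$ ($H = 1 + 56 = 57$)
$144 - 17 H = 144 - 969 = -825$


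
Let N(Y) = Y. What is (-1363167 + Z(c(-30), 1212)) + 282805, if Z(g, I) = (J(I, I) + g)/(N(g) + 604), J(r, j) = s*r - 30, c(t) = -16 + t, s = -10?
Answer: -301427096/279 ≈ -1.0804e+6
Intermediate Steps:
J(r, j) = -30 - 10*r (J(r, j) = -10*r - 30 = -30 - 10*r)
Z(g, I) = (-30 + g - 10*I)/(604 + g) (Z(g, I) = ((-30 - 10*I) + g)/(g + 604) = (-30 + g - 10*I)/(604 + g))
(-1363167 + Z(c(-30), 1212)) + 282805 = (-1363167 + (-30 + (-16 - 30) - 10*1212)/(604 + (-16 - 30))) + 282805 = (-1363167 + (-30 - 46 - 12120)/(604 - 46)) + 282805 = (-1363167 - 12196/558) + 282805 = (-1363167 + (1/558)*(-12196)) + 282805 = (-1363167 - 6098/279) + 282805 = -380329691/279 + 282805 = -301427096/279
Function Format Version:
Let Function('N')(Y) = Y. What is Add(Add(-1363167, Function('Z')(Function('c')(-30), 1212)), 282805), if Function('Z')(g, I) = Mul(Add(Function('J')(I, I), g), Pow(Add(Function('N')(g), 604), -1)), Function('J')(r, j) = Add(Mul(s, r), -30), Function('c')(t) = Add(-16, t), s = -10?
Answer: Rational(-301427096, 279) ≈ -1.0804e+6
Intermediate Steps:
Function('J')(r, j) = Add(-30, Mul(-10, r)) (Function('J')(r, j) = Add(Mul(-10, r), -30) = Add(-30, Mul(-10, r)))
Function('Z')(g, I) = Mul(Pow(Add(604, g), -1), Add(-30, g, Mul(-10, I))) (Function('Z')(g, I) = Mul(Add(Add(-30, Mul(-10, I)), g), Pow(Add(g, 604), -1)) = Mul(Add(-30, g, Mul(-10, I)), Pow(Add(604, g), -1)) = Mul(Pow(Add(604, g), -1), Add(-30, g, Mul(-10, I))))
Add(Add(-1363167, Function('Z')(Function('c')(-30), 1212)), 282805) = Add(Add(-1363167, Mul(Pow(Add(604, Add(-16, -30)), -1), Add(-30, Add(-16, -30), Mul(-10, 1212)))), 282805) = Add(Add(-1363167, Mul(Pow(Add(604, -46), -1), Add(-30, -46, -12120))), 282805) = Add(Add(-1363167, Mul(Pow(558, -1), -12196)), 282805) = Add(Add(-1363167, Mul(Rational(1, 558), -12196)), 282805) = Add(Add(-1363167, Rational(-6098, 279)), 282805) = Add(Rational(-380329691, 279), 282805) = Rational(-301427096, 279)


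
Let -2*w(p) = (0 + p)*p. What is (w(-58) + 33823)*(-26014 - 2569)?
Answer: -918686203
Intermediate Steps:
w(p) = -p²/2 (w(p) = -(0 + p)*p/2 = -p*p/2 = -p²/2)
(w(-58) + 33823)*(-26014 - 2569) = (-½*(-58)² + 33823)*(-26014 - 2569) = (-½*3364 + 33823)*(-28583) = (-1682 + 33823)*(-28583) = 32141*(-28583) = -918686203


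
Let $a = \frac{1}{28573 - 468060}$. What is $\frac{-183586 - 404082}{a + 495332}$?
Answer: $- \frac{258272446316}{217691974683} \approx -1.1864$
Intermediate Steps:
$a = - \frac{1}{439487}$ ($a = \frac{1}{-439487} = - \frac{1}{439487} \approx -2.2754 \cdot 10^{-6}$)
$\frac{-183586 - 404082}{a + 495332} = \frac{-183586 - 404082}{- \frac{1}{439487} + 495332} = - \frac{587668}{\frac{217691974683}{439487}} = \left(-587668\right) \frac{439487}{217691974683} = - \frac{258272446316}{217691974683}$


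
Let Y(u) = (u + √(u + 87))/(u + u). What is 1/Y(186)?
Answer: 23064/11441 - 124*√273/11441 ≈ 1.8368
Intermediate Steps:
Y(u) = (u + √(87 + u))/(2*u) (Y(u) = (u + √(87 + u))/((2*u)) = (u + √(87 + u))*(1/(2*u)) = (u + √(87 + u))/(2*u))
1/Y(186) = 1/((½)*(186 + √(87 + 186))/186) = 1/((½)*(1/186)*(186 + √273)) = 1/(½ + √273/372)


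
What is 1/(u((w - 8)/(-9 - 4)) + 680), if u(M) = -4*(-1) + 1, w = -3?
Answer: 1/685 ≈ 0.0014599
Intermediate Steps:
u(M) = 5 (u(M) = 4 + 1 = 5)
1/(u((w - 8)/(-9 - 4)) + 680) = 1/(5 + 680) = 1/685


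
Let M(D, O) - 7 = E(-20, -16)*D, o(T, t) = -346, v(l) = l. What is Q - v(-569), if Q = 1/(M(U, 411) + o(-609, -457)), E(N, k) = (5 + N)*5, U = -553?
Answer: 23406385/41136 ≈ 569.00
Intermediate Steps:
E(N, k) = 25 + 5*N
M(D, O) = 7 - 75*D (M(D, O) = 7 + (25 + 5*(-20))*D = 7 + (25 - 100)*D = 7 - 75*D)
Q = 1/41136 (Q = 1/((7 - 75*(-553)) - 346) = 1/((7 + 41475) - 346) = 1/(41482 - 346) = 1/41136 ≈ 2.4310e-5)
Q - v(-569) = 1/41136 - 1*(-569) = 1/41136 + 569 = 23406385/41136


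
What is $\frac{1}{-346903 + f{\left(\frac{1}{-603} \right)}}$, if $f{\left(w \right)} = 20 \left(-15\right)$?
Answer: $- \frac{1}{347203} \approx -2.8802 \cdot 10^{-6}$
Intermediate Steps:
$f{\left(w \right)} = -300$
$\frac{1}{-346903 + f{\left(\frac{1}{-603} \right)}} = \frac{1}{-346903 - 300} = \frac{1}{-347203} = - \frac{1}{347203}$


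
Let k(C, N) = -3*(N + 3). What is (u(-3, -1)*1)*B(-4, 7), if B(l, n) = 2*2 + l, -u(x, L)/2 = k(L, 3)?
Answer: 0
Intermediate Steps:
k(C, N) = -9 - 3*N (k(C, N) = -3*(3 + N) = -9 - 3*N)
u(x, L) = 36 (u(x, L) = -2*(-9 - 3*3) = -2*(-9 - 9) = -2*(-18) = 36)
B(l, n) = 4 + l
(u(-3, -1)*1)*B(-4, 7) = (36*1)*(4 - 4) = 36*0 = 0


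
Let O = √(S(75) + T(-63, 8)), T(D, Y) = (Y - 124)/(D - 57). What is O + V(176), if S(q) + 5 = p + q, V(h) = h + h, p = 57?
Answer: 352 + √115170/30 ≈ 363.31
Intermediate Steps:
V(h) = 2*h
T(D, Y) = (-124 + Y)/(-57 + D)
S(q) = 52 + q (S(q) = -5 + (57 + q) = 52 + q)
O = √115170/30 (O = √((52 + 75) + (-124 + 8)/(-57 - 63)) = √(127 - 116/(-120)) = √(127 - 1/120*(-116)) = √(127 + 29/30) = √(3839/30) = √115170/30 ≈ 11.312)
O + V(176) = √115170/30 + 2*176 = √115170/30 + 352 = 352 + √115170/30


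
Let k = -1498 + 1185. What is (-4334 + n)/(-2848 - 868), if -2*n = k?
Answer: 8355/7432 ≈ 1.1242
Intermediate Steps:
k = -313
n = 313/2 (n = -½*(-313) = 313/2 ≈ 156.50)
(-4334 + n)/(-2848 - 868) = (-4334 + 313/2)/(-2848 - 868) = -8355/2/(-3716) = -8355/2*(-1/3716) = 8355/7432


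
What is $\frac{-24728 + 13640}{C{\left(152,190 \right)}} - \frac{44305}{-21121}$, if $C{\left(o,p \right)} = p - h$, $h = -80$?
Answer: $- \frac{12345961}{316815} \approx -38.969$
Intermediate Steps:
$C{\left(o,p \right)} = 80 + p$ ($C{\left(o,p \right)} = p - -80 = p + 80 = 80 + p$)
$\frac{-24728 + 13640}{C{\left(152,190 \right)}} - \frac{44305}{-21121} = \frac{-24728 + 13640}{80 + 190} - \frac{44305}{-21121} = - \frac{11088}{270} - - \frac{44305}{21121} = \left(-11088\right) \frac{1}{270} + \frac{44305}{21121} = - \frac{616}{15} + \frac{44305}{21121} = - \frac{12345961}{316815}$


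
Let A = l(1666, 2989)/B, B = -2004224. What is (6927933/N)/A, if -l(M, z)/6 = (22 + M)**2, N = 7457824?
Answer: 18079595819/166014891152 ≈ 0.10890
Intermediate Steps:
l(M, z) = -6*(22 + M)**2
A = 133563/15658 (A = -6*(22 + 1666)**2/(-2004224) = -6*1688**2*(-1/2004224) = -6*2849344*(-1/2004224) = -17096064*(-1/2004224) = 133563/15658 ≈ 8.5300)
(6927933/N)/A = (6927933/7457824)/(133563/15658) = (6927933*(1/7457824))*(15658/133563) = (6927933/7457824)*(15658/133563) = 18079595819/166014891152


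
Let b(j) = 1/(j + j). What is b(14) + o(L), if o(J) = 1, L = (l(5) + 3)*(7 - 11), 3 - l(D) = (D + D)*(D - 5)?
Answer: 29/28 ≈ 1.0357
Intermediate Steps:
l(D) = 3 - 2*D*(-5 + D) (l(D) = 3 - (D + D)*(D - 5) = 3 - 2*D*(-5 + D))
b(j) = 1/(2*j)
L = -24 (L = ((3 - 2*5² + 10*5) + 3)*(7 - 11) = ((3 - 2*25 + 50) + 3)*(-4) = ((3 - 50 + 50) + 3)*(-4) = (3 + 3)*(-4) = 6*(-4) = -24)
b(14) + o(L) = (½)/14 + 1 = (½)*(1/14) + 1 = 1/28 + 1 = 29/28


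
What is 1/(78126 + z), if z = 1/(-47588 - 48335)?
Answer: 95923/7494080297 ≈ 1.2800e-5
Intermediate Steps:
z = -1/95923 (z = 1/(-95923) = -1/95923 ≈ -1.0425e-5)
1/(78126 + z) = 1/(78126 - 1/95923) = 1/(7494080297/95923) = 95923/7494080297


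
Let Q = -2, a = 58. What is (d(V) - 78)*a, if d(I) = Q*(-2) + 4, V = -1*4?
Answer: -4060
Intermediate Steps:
V = -4
d(I) = 8 (d(I) = -2*(-2) + 4 = 4 + 4 = 8)
(d(V) - 78)*a = (8 - 78)*58 = -70*58 = -4060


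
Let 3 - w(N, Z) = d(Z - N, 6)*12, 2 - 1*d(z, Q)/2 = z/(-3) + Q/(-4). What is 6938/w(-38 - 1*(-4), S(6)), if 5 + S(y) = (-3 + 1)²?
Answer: -6938/345 ≈ -20.110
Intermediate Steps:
d(z, Q) = 4 + Q/2 + 2*z/3 (d(z, Q) = 4 - 2*(z/(-3) + Q/(-4)) = 4 - 2*(z*(-⅓) + Q*(-¼)) = 4 - 2*(-z/3 - Q/4) = 4 + (Q/2 + 2*z/3) = 4 + Q/2 + 2*z/3)
S(y) = -1 (S(y) = -5 + (-3 + 1)² = -5 + (-2)² = -5 + 4 = -1)
w(N, Z) = -81 - 8*Z + 8*N (w(N, Z) = 3 - (4 + (½)*6 + 2*(Z - N)/3)*12 = 3 - (4 + 3 + (-2*N/3 + 2*Z/3))*12 = 3 - (7 - 2*N/3 + 2*Z/3)*12 = 3 - (84 - 8*N + 8*Z) = 3 + (-84 - 8*Z + 8*N) = -81 - 8*Z + 8*N)
6938/w(-38 - 1*(-4), S(6)) = 6938/(-81 - 8*(-1) + 8*(-38 - 1*(-4))) = 6938/(-81 + 8 + 8*(-38 + 4)) = 6938/(-81 + 8 + 8*(-34)) = 6938/(-81 + 8 - 272) = 6938/(-345) = 6938*(-1/345) = -6938/345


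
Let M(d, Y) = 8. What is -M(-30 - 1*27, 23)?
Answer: -8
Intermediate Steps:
-M(-30 - 1*27, 23) = -1*8 = -8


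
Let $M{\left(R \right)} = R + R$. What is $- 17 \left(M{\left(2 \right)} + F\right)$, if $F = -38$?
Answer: $578$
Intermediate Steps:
$M{\left(R \right)} = 2 R$
$- 17 \left(M{\left(2 \right)} + F\right) = - 17 \left(2 \cdot 2 - 38\right) = - 17 \left(4 - 38\right) = \left(-17\right) \left(-34\right) = 578$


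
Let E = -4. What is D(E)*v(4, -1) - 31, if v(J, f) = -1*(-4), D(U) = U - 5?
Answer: -67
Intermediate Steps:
D(U) = -5 + U
v(J, f) = 4
D(E)*v(4, -1) - 31 = (-5 - 4)*4 - 31 = -9*4 - 31 = -36 - 31 = -67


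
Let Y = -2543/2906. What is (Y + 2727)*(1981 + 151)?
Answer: 8444978854/1453 ≈ 5.8121e+6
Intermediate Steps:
Y = -2543/2906 (Y = -2543*1/2906 = -2543/2906 ≈ -0.87509)
(Y + 2727)*(1981 + 151) = (-2543/2906 + 2727)*(1981 + 151) = (7922119/2906)*2132 = 8444978854/1453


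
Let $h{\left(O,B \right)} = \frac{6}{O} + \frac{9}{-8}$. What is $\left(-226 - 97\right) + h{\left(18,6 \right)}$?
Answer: $- \frac{7771}{24} \approx -323.79$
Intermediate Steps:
$h{\left(O,B \right)} = - \frac{9}{8} + \frac{6}{O}$ ($h{\left(O,B \right)} = \frac{6}{O} + 9 \left(- \frac{1}{8}\right) = \frac{6}{O} - \frac{9}{8} = - \frac{9}{8} + \frac{6}{O}$)
$\left(-226 - 97\right) + h{\left(18,6 \right)} = \left(-226 - 97\right) - \left(\frac{9}{8} - \frac{6}{18}\right) = -323 + \left(- \frac{9}{8} + 6 \cdot \frac{1}{18}\right) = -323 + \left(- \frac{9}{8} + \frac{1}{3}\right) = -323 - \frac{19}{24} = - \frac{7771}{24}$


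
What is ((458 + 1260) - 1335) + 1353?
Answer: 1736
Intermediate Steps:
((458 + 1260) - 1335) + 1353 = (1718 - 1335) + 1353 = 383 + 1353 = 1736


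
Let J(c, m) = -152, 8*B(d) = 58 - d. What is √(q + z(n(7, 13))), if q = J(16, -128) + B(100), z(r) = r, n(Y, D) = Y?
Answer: I*√601/2 ≈ 12.258*I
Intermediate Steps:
B(d) = 29/4 - d/8 (B(d) = (58 - d)/8 = 29/4 - d/8)
q = -629/4 (q = -152 + (29/4 - ⅛*100) = -152 + (29/4 - 25/2) = -152 - 21/4 = -629/4 ≈ -157.25)
√(q + z(n(7, 13))) = √(-629/4 + 7) = √(-601/4) = I*√601/2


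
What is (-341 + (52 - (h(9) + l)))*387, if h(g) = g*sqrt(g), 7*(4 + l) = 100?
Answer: -883908/7 ≈ -1.2627e+5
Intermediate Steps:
l = 72/7 (l = -4 + (1/7)*100 = -4 + 100/7 = 72/7 ≈ 10.286)
h(g) = g**(3/2)
(-341 + (52 - (h(9) + l)))*387 = (-341 + (52 - (9**(3/2) + 72/7)))*387 = (-341 + (52 - (27 + 72/7)))*387 = (-341 + (52 - 1*261/7))*387 = (-341 + (52 - 261/7))*387 = (-341 + 103/7)*387 = -2284/7*387 = -883908/7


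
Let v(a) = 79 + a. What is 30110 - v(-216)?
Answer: 30247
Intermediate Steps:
30110 - v(-216) = 30110 - (79 - 216) = 30110 - 1*(-137) = 30110 + 137 = 30247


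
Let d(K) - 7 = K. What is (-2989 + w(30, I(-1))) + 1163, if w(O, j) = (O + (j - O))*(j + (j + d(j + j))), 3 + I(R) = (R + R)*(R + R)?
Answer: -1815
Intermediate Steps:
d(K) = 7 + K
I(R) = -3 + 4*R² (I(R) = -3 + (R + R)*(R + R) = -3 + (2*R)*(2*R) = -3 + 4*R²)
w(O, j) = j*(7 + 4*j) (w(O, j) = (O + (j - O))*(j + (j + (7 + (j + j)))) = j*(j + (j + (7 + 2*j))) = j*(j + (7 + 3*j)) = j*(7 + 4*j))
(-2989 + w(30, I(-1))) + 1163 = (-2989 + (-3 + 4*(-1)²)*(7 + 4*(-3 + 4*(-1)²))) + 1163 = (-2989 + (-3 + 4*1)*(7 + 4*(-3 + 4*1))) + 1163 = (-2989 + (-3 + 4)*(7 + 4*(-3 + 4))) + 1163 = (-2989 + 1*(7 + 4*1)) + 1163 = (-2989 + 1*(7 + 4)) + 1163 = (-2989 + 1*11) + 1163 = (-2989 + 11) + 1163 = -2978 + 1163 = -1815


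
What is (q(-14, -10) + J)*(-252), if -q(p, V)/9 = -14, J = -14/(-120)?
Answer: -158907/5 ≈ -31781.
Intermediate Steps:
J = 7/60 (J = -14*(-1/120) = 7/60 ≈ 0.11667)
q(p, V) = 126 (q(p, V) = -9*(-14) = 126)
(q(-14, -10) + J)*(-252) = (126 + 7/60)*(-252) = (7567/60)*(-252) = -158907/5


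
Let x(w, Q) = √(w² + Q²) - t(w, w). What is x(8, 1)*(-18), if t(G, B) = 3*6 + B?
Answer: 468 - 18*√65 ≈ 322.88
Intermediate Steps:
t(G, B) = 18 + B
x(w, Q) = -18 + √(Q² + w²) - w (x(w, Q) = √(w² + Q²) - (18 + w) = √(Q² + w²) + (-18 - w) = -18 + √(Q² + w²) - w)
x(8, 1)*(-18) = (-18 + √(1² + 8²) - 1*8)*(-18) = (-18 + √(1 + 64) - 8)*(-18) = (-18 + √65 - 8)*(-18) = (-26 + √65)*(-18) = 468 - 18*√65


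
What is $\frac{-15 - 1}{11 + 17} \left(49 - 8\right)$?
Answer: $- \frac{164}{7} \approx -23.429$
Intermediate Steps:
$\frac{-15 - 1}{11 + 17} \left(49 - 8\right) = - \frac{16}{28} \cdot 41 = \left(-16\right) \frac{1}{28} \cdot 41 = \left(- \frac{4}{7}\right) 41 = - \frac{164}{7}$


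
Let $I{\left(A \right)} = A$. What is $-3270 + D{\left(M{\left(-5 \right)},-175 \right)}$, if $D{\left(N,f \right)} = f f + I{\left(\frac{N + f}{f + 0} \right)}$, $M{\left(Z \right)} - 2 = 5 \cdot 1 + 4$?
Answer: $\frac{4787289}{175} \approx 27356.0$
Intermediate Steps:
$M{\left(Z \right)} = 11$ ($M{\left(Z \right)} = 2 + \left(5 \cdot 1 + 4\right) = 2 + \left(5 + 4\right) = 2 + 9 = 11$)
$D{\left(N,f \right)} = f^{2} + \frac{N + f}{f}$ ($D{\left(N,f \right)} = f f + \frac{N + f}{f + 0} = f^{2} + \frac{N + f}{f}$)
$-3270 + D{\left(M{\left(-5 \right)},-175 \right)} = -3270 + \frac{11 - 175 + \left(-175\right)^{3}}{-175} = -3270 - \frac{11 - 175 - 5359375}{175} = -3270 - - \frac{5359539}{175} = -3270 + \frac{5359539}{175} = \frac{4787289}{175}$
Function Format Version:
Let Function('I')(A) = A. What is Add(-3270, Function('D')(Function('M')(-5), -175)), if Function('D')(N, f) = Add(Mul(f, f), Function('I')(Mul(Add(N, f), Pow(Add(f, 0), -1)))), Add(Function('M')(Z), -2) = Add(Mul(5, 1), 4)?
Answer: Rational(4787289, 175) ≈ 27356.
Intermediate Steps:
Function('M')(Z) = 11 (Function('M')(Z) = Add(2, Add(Mul(5, 1), 4)) = Add(2, Add(5, 4)) = Add(2, 9) = 11)
Function('D')(N, f) = Add(Pow(f, 2), Mul(Pow(f, -1), Add(N, f))) (Function('D')(N, f) = Add(Mul(f, f), Mul(Add(N, f), Pow(Add(f, 0), -1))) = Add(Pow(f, 2), Mul(Add(N, f), Pow(f, -1))) = Add(Pow(f, 2), Mul(Pow(f, -1), Add(N, f))))
Add(-3270, Function('D')(Function('M')(-5), -175)) = Add(-3270, Mul(Pow(-175, -1), Add(11, -175, Pow(-175, 3)))) = Add(-3270, Mul(Rational(-1, 175), Add(11, -175, -5359375))) = Add(-3270, Mul(Rational(-1, 175), -5359539)) = Add(-3270, Rational(5359539, 175)) = Rational(4787289, 175)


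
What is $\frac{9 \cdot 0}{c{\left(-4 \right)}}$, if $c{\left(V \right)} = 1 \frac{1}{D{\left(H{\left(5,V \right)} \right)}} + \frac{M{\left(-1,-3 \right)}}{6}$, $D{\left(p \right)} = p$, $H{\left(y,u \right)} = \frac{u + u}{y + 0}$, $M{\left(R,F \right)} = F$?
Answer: $0$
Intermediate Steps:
$H{\left(y,u \right)} = \frac{2 u}{y}$
$c{\left(V \right)} = - \frac{1}{2} + \frac{5}{2 V}$ ($c{\left(V \right)} = 1 \frac{1}{2 V \frac{1}{5}} - \frac{3}{6} = 1 \frac{1}{2 V \frac{1}{5}} - \frac{1}{2} = 1 \frac{1}{\frac{2}{5} V} - \frac{1}{2} = 1 \frac{5}{2 V} - \frac{1}{2} = \frac{5}{2 V} - \frac{1}{2} = - \frac{1}{2} + \frac{5}{2 V}$)
$\frac{9 \cdot 0}{c{\left(-4 \right)}} = \frac{9 \cdot 0}{\frac{1}{2} \frac{1}{-4} \left(5 - -4\right)} = \frac{0}{\frac{1}{2} \left(- \frac{1}{4}\right) \left(5 + 4\right)} = \frac{0}{\frac{1}{2} \left(- \frac{1}{4}\right) 9} = \frac{0}{- \frac{9}{8}} = 0 \left(- \frac{8}{9}\right) = 0$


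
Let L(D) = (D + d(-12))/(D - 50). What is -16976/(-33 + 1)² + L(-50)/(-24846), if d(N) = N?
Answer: -329520571/19876800 ≈ -16.578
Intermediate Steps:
L(D) = (-12 + D)/(-50 + D) (L(D) = (D - 12)/(D - 50) = (-12 + D)/(-50 + D))
-16976/(-33 + 1)² + L(-50)/(-24846) = -16976/(-33 + 1)² + ((-12 - 50)/(-50 - 50))/(-24846) = -16976/((-32)²) + (-62/(-100))*(-1/24846) = -16976/1024 - 1/100*(-62)*(-1/24846) = -16976*1/1024 + (31/50)*(-1/24846) = -1061/64 - 31/1242300 = -329520571/19876800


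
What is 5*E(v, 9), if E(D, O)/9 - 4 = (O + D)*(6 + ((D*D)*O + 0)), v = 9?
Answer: 595530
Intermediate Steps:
E(D, O) = 36 + 9*(6 + O*D**2)*(D + O) (E(D, O) = 36 + 9*((O + D)*(6 + ((D*D)*O + 0))) = 36 + 9*((D + O)*(6 + (D**2*O + 0))) = 36 + 9*((D + O)*(6 + (O*D**2 + 0))) = 36 + 9*((D + O)*(6 + O*D**2)) = 36 + 9*((6 + O*D**2)*(D + O)) = 36 + 9*(6 + O*D**2)*(D + O))
5*E(v, 9) = 5*(36 + 54*9 + 54*9 + 9*9*9**3 + 9*9**2*9**2) = 5*(36 + 486 + 486 + 9*9*729 + 9*81*81) = 5*(36 + 486 + 486 + 59049 + 59049) = 5*119106 = 595530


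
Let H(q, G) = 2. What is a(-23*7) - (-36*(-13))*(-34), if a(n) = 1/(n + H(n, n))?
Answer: 2530007/159 ≈ 15912.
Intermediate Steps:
a(n) = 1/(2 + n) (a(n) = 1/(n + 2) = 1/(2 + n))
a(-23*7) - (-36*(-13))*(-34) = 1/(2 - 23*7) - (-36*(-13))*(-34) = 1/(2 - 161) - 468*(-34) = 1/(-159) - 1*(-15912) = -1/159 + 15912 = 2530007/159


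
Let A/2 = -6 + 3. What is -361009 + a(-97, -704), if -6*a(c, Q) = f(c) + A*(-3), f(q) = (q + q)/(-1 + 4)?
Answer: -3249011/9 ≈ -3.6100e+5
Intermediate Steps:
f(q) = 2*q/3 (f(q) = (2*q)/3 = (2*q)*(⅓) = 2*q/3)
A = -6 (A = 2*(-6 + 3) = 2*(-3) = -6)
a(c, Q) = -3 - c/9 (a(c, Q) = -(2*c/3 - 6*(-3))/6 = -(2*c/3 + 18)/6 = -(18 + 2*c/3)/6 = -3 - c/9)
-361009 + a(-97, -704) = -361009 + (-3 - ⅑*(-97)) = -361009 + (-3 + 97/9) = -361009 + 70/9 = -3249011/9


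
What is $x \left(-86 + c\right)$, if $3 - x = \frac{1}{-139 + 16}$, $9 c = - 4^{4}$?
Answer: $- \frac{381100}{1107} \approx -344.26$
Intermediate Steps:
$c = - \frac{256}{9}$ ($c = \frac{\left(-1\right) 4^{4}}{9} = \frac{\left(-1\right) 256}{9} = \frac{1}{9} \left(-256\right) = - \frac{256}{9} \approx -28.444$)
$x = \frac{370}{123}$ ($x = 3 - \frac{1}{-139 + 16} = 3 - \frac{1}{-123} = 3 - - \frac{1}{123} = 3 + \frac{1}{123} = \frac{370}{123} \approx 3.0081$)
$x \left(-86 + c\right) = \frac{370 \left(-86 - \frac{256}{9}\right)}{123} = \frac{370}{123} \left(- \frac{1030}{9}\right) = - \frac{381100}{1107}$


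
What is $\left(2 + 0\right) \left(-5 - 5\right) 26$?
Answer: $-520$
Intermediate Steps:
$\left(2 + 0\right) \left(-5 - 5\right) 26 = 2 \left(-10\right) 26 = \left(-20\right) 26 = -520$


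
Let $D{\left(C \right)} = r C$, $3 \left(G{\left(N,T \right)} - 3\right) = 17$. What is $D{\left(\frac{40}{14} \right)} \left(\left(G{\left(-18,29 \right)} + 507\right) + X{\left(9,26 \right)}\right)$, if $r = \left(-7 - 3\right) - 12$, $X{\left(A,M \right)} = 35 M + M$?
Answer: $- \frac{1916200}{21} \approx -91248.0$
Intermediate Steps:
$G{\left(N,T \right)} = \frac{26}{3}$ ($G{\left(N,T \right)} = 3 + \frac{1}{3} \cdot 17 = 3 + \frac{17}{3} = \frac{26}{3}$)
$X{\left(A,M \right)} = 36 M$
$r = -22$ ($r = -10 - 12 = -22$)
$D{\left(C \right)} = - 22 C$
$D{\left(\frac{40}{14} \right)} \left(\left(G{\left(-18,29 \right)} + 507\right) + X{\left(9,26 \right)}\right) = - 22 \cdot \frac{40}{14} \left(\left(\frac{26}{3} + 507\right) + 36 \cdot 26\right) = - 22 \cdot 40 \cdot \frac{1}{14} \left(\frac{1547}{3} + 936\right) = \left(-22\right) \frac{20}{7} \cdot \frac{4355}{3} = \left(- \frac{440}{7}\right) \frac{4355}{3} = - \frac{1916200}{21}$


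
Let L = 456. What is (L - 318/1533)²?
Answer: 54247068100/261121 ≈ 2.0775e+5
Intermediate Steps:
(L - 318/1533)² = (456 - 318/1533)² = (456 - 318*1/1533)² = (456 - 106/511)² = (232910/511)² = 54247068100/261121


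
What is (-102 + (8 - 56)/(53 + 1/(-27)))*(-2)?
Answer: 147156/715 ≈ 205.81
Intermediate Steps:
(-102 + (8 - 56)/(53 + 1/(-27)))*(-2) = (-102 - 48/(53 - 1/27))*(-2) = (-102 - 48/1430/27)*(-2) = (-102 - 48*27/1430)*(-2) = (-102 - 648/715)*(-2) = -73578/715*(-2) = 147156/715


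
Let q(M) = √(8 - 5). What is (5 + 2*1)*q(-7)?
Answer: 7*√3 ≈ 12.124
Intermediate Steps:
q(M) = √3
(5 + 2*1)*q(-7) = (5 + 2*1)*√3 = (5 + 2)*√3 = 7*√3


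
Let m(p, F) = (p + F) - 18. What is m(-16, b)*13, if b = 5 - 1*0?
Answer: -377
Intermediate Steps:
b = 5 (b = 5 + 0 = 5)
m(p, F) = -18 + F + p (m(p, F) = (F + p) - 18 = -18 + F + p)
m(-16, b)*13 = (-18 + 5 - 16)*13 = -29*13 = -377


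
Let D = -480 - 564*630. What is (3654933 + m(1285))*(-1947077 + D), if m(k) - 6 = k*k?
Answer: -12219443033828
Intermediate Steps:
D = -355800 (D = -480 - 355320 = -355800)
m(k) = 6 + k**2 (m(k) = 6 + k*k = 6 + k**2)
(3654933 + m(1285))*(-1947077 + D) = (3654933 + (6 + 1285**2))*(-1947077 - 355800) = (3654933 + (6 + 1651225))*(-2302877) = (3654933 + 1651231)*(-2302877) = 5306164*(-2302877) = -12219443033828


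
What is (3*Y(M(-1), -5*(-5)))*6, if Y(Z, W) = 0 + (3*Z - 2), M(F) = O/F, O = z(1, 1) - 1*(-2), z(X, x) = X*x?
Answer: -198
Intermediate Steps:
O = 3 (O = 1*1 - 1*(-2) = 1 + 2 = 3)
M(F) = 3/F
Y(Z, W) = -2 + 3*Z (Y(Z, W) = 0 + (-2 + 3*Z) = -2 + 3*Z)
(3*Y(M(-1), -5*(-5)))*6 = (3*(-2 + 3*(3/(-1))))*6 = (3*(-2 + 3*(3*(-1))))*6 = (3*(-2 + 3*(-3)))*6 = (3*(-2 - 9))*6 = (3*(-11))*6 = -33*6 = -198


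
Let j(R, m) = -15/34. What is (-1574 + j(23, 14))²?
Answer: 2865567961/1156 ≈ 2.4789e+6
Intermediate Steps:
j(R, m) = -15/34 (j(R, m) = -15*1/34 = -15/34)
(-1574 + j(23, 14))² = (-1574 - 15/34)² = (-53531/34)² = 2865567961/1156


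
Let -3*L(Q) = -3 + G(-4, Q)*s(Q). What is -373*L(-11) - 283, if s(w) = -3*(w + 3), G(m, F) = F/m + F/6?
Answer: 6238/3 ≈ 2079.3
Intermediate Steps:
G(m, F) = F/6 + F/m (G(m, F) = F/m + F*(⅙) = F/m + F/6 = F/6 + F/m)
s(w) = -9 - 3*w (s(w) = -3*(3 + w) = -9 - 3*w)
L(Q) = 1 + Q*(-9 - 3*Q)/36 (L(Q) = -(-3 + (Q/6 + Q/(-4))*(-9 - 3*Q))/3 = -(-3 + (Q/6 + Q*(-¼))*(-9 - 3*Q))/3 = -(-3 + (Q/6 - Q/4)*(-9 - 3*Q))/3 = -(-3 + (-Q/12)*(-9 - 3*Q))/3 = -(-3 - Q*(-9 - 3*Q)/12)/3 = 1 + Q*(-9 - 3*Q)/36)
-373*L(-11) - 283 = -373*(1 - 1/12*(-11)*(3 - 11)) - 283 = -373*(1 - 1/12*(-11)*(-8)) - 283 = -373*(1 - 22/3) - 283 = -373*(-19/3) - 283 = 7087/3 - 283 = 6238/3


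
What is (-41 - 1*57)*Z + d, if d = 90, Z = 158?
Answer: -15394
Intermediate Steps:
(-41 - 1*57)*Z + d = (-41 - 1*57)*158 + 90 = (-41 - 57)*158 + 90 = -98*158 + 90 = -15484 + 90 = -15394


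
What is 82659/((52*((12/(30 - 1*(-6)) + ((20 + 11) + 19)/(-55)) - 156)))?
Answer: -2727747/268684 ≈ -10.152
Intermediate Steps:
82659/((52*((12/(30 - 1*(-6)) + ((20 + 11) + 19)/(-55)) - 156))) = 82659/((52*((12/(30 + 6) + (31 + 19)*(-1/55)) - 156))) = 82659/((52*((12/36 + 50*(-1/55)) - 156))) = 82659/((52*((12*(1/36) - 10/11) - 156))) = 82659/((52*((1/3 - 10/11) - 156))) = 82659/((52*(-19/33 - 156))) = 82659/((52*(-5167/33))) = 82659/(-268684/33) = 82659*(-33/268684) = -2727747/268684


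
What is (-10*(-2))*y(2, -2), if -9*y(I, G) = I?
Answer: -40/9 ≈ -4.4444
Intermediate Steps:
y(I, G) = -I/9
(-10*(-2))*y(2, -2) = (-10*(-2))*(-⅑*2) = -10*(-2)*(-2/9) = 20*(-2/9) = -40/9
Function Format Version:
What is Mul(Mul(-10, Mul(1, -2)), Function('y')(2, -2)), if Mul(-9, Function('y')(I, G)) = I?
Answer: Rational(-40, 9) ≈ -4.4444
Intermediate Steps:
Function('y')(I, G) = Mul(Rational(-1, 9), I)
Mul(Mul(-10, Mul(1, -2)), Function('y')(2, -2)) = Mul(Mul(-10, Mul(1, -2)), Mul(Rational(-1, 9), 2)) = Mul(Mul(-10, -2), Rational(-2, 9)) = Mul(20, Rational(-2, 9)) = Rational(-40, 9)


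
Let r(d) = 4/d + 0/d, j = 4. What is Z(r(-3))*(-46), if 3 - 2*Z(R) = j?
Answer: 23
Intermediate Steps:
r(d) = 4/d (r(d) = 4/d + 0 = 4/d)
Z(R) = -1/2 (Z(R) = 3/2 - 1/2*4 = 3/2 - 2 = -1/2)
Z(r(-3))*(-46) = -1/2*(-46) = 23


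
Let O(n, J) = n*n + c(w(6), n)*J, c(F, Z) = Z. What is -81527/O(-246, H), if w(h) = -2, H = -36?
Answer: -81527/69372 ≈ -1.1752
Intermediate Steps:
O(n, J) = n² + J*n (O(n, J) = n*n + n*J = n² + J*n)
-81527/O(-246, H) = -81527*(-1/(246*(-36 - 246))) = -81527/((-246*(-282))) = -81527/69372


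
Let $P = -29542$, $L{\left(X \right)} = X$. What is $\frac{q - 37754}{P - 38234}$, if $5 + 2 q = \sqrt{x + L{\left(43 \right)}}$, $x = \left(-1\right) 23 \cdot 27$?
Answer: $\frac{25171}{45184} - \frac{17 i \sqrt{2}}{135552} \approx 0.55708 - 0.00017736 i$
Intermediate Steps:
$x = -621$ ($x = \left(-23\right) 27 = -621$)
$q = - \frac{5}{2} + \frac{17 i \sqrt{2}}{2}$ ($q = - \frac{5}{2} + \frac{\sqrt{-621 + 43}}{2} = - \frac{5}{2} + \frac{\sqrt{-578}}{2} = - \frac{5}{2} + \frac{17 i \sqrt{2}}{2} \approx -2.5 + 12.021 i$)
$\frac{q - 37754}{P - 38234} = \frac{\left(- \frac{5}{2} + \frac{17 i \sqrt{2}}{2}\right) - 37754}{-29542 - 38234} = \frac{- \frac{75513}{2} + \frac{17 i \sqrt{2}}{2}}{-67776} = \left(- \frac{75513}{2} + \frac{17 i \sqrt{2}}{2}\right) \left(- \frac{1}{67776}\right) = \frac{25171}{45184} - \frac{17 i \sqrt{2}}{135552}$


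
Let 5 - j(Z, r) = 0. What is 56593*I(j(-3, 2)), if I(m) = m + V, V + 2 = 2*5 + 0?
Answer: 735709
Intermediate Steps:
j(Z, r) = 5 (j(Z, r) = 5 - 1*0 = 5 + 0 = 5)
V = 8 (V = -2 + (2*5 + 0) = -2 + (10 + 0) = -2 + 10 = 8)
I(m) = 8 + m (I(m) = m + 8 = 8 + m)
56593*I(j(-3, 2)) = 56593*(8 + 5) = 56593*13 = 735709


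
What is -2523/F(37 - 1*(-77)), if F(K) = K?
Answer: -841/38 ≈ -22.132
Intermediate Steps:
-2523/F(37 - 1*(-77)) = -2523/(37 - 1*(-77)) = -2523/(37 + 77) = -2523/114 = -2523*1/114 = -841/38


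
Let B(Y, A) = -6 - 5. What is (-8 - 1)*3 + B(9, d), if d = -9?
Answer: -38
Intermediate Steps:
B(Y, A) = -11
(-8 - 1)*3 + B(9, d) = (-8 - 1)*3 - 11 = -9*3 - 11 = -27 - 11 = -38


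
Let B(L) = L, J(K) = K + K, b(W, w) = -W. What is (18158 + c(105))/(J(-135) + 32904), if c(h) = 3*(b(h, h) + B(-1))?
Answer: 8920/16317 ≈ 0.54667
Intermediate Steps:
J(K) = 2*K
c(h) = -3 - 3*h (c(h) = 3*(-h - 1) = 3*(-1 - h) = -3 - 3*h)
(18158 + c(105))/(J(-135) + 32904) = (18158 + (-3 - 3*105))/(2*(-135) + 32904) = (18158 + (-3 - 315))/(-270 + 32904) = (18158 - 318)/32634 = 17840*(1/32634) = 8920/16317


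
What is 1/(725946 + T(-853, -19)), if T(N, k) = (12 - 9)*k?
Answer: 1/725889 ≈ 1.3776e-6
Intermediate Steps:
T(N, k) = 3*k
1/(725946 + T(-853, -19)) = 1/(725946 + 3*(-19)) = 1/(725946 - 57) = 1/725889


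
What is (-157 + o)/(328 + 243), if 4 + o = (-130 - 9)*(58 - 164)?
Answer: 14573/571 ≈ 25.522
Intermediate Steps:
o = 14730 (o = -4 + (-130 - 9)*(58 - 164) = -4 - 139*(-106) = -4 + 14734 = 14730)
(-157 + o)/(328 + 243) = (-157 + 14730)/(328 + 243) = 14573/571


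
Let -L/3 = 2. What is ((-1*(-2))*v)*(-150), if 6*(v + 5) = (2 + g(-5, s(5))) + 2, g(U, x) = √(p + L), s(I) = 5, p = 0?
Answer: 1300 - 50*I*√6 ≈ 1300.0 - 122.47*I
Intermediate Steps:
L = -6 (L = -3*2 = -6)
g(U, x) = I*√6 (g(U, x) = √(0 - 6) = √(-6) = I*√6)
v = -13/3 + I*√6/6 (v = -5 + ((2 + I*√6) + 2)/6 = -5 + (4 + I*√6)/6 = -5 + (⅔ + I*√6/6) = -13/3 + I*√6/6 ≈ -4.3333 + 0.40825*I)
((-1*(-2))*v)*(-150) = ((-1*(-2))*(-13/3 + I*√6/6))*(-150) = (2*(-13/3 + I*√6/6))*(-150) = (-26/3 + I*√6/3)*(-150) = 1300 - 50*I*√6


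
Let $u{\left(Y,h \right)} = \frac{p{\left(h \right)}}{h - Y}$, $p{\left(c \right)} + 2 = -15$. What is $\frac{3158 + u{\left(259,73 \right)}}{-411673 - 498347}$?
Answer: $- \frac{117481}{33852744} \approx -0.0034704$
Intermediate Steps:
$p{\left(c \right)} = -17$ ($p{\left(c \right)} = -2 - 15 = -17$)
$u{\left(Y,h \right)} = - \frac{17}{h - Y}$
$\frac{3158 + u{\left(259,73 \right)}}{-411673 - 498347} = \frac{3158 + \frac{17}{259 - 73}}{-411673 - 498347} = \frac{3158 + \frac{17}{259 - 73}}{-910020} = \left(3158 + \frac{17}{186}\right) \left(- \frac{1}{910020}\right) = \frac{587405}{186} \left(- \frac{1}{910020}\right) = - \frac{117481}{33852744}$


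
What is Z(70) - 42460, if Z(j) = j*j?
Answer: -37560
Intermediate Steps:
Z(j) = j²
Z(70) - 42460 = 70² - 42460 = 4900 - 42460 = -37560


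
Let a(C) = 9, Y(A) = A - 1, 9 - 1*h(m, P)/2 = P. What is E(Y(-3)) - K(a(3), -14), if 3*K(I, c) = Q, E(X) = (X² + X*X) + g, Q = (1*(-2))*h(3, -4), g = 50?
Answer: 298/3 ≈ 99.333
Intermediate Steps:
h(m, P) = 18 - 2*P
Y(A) = -1 + A
Q = -52 (Q = (1*(-2))*(18 - 2*(-4)) = -2*(18 + 8) = -2*26 = -52)
E(X) = 50 + 2*X² (E(X) = (X² + X*X) + 50 = (X² + X²) + 50 = 2*X² + 50 = 50 + 2*X²)
K(I, c) = -52/3 (K(I, c) = (⅓)*(-52) = -52/3)
E(Y(-3)) - K(a(3), -14) = (50 + 2*(-1 - 3)²) - 1*(-52/3) = (50 + 2*(-4)²) + 52/3 = (50 + 2*16) + 52/3 = (50 + 32) + 52/3 = 82 + 52/3 = 298/3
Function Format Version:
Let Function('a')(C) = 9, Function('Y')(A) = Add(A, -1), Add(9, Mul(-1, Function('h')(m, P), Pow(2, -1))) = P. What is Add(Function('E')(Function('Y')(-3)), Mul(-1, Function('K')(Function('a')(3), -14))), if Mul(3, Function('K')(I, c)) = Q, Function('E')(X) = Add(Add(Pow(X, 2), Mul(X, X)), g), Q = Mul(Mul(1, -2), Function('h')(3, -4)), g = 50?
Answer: Rational(298, 3) ≈ 99.333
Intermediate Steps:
Function('h')(m, P) = Add(18, Mul(-2, P))
Function('Y')(A) = Add(-1, A)
Q = -52 (Q = Mul(Mul(1, -2), Add(18, Mul(-2, -4))) = Mul(-2, Add(18, 8)) = Mul(-2, 26) = -52)
Function('E')(X) = Add(50, Mul(2, Pow(X, 2))) (Function('E')(X) = Add(Add(Pow(X, 2), Mul(X, X)), 50) = Add(Add(Pow(X, 2), Pow(X, 2)), 50) = Add(Mul(2, Pow(X, 2)), 50) = Add(50, Mul(2, Pow(X, 2))))
Function('K')(I, c) = Rational(-52, 3) (Function('K')(I, c) = Mul(Rational(1, 3), -52) = Rational(-52, 3))
Add(Function('E')(Function('Y')(-3)), Mul(-1, Function('K')(Function('a')(3), -14))) = Add(Add(50, Mul(2, Pow(Add(-1, -3), 2))), Mul(-1, Rational(-52, 3))) = Add(Add(50, Mul(2, Pow(-4, 2))), Rational(52, 3)) = Add(Add(50, Mul(2, 16)), Rational(52, 3)) = Add(Add(50, 32), Rational(52, 3)) = Add(82, Rational(52, 3)) = Rational(298, 3)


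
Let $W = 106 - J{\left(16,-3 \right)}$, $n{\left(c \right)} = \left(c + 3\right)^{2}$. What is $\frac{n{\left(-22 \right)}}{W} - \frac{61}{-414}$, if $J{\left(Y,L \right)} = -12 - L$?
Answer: $\frac{6803}{2070} \approx 3.2865$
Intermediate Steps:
$n{\left(c \right)} = \left(3 + c\right)^{2}$
$W = 115$ ($W = 106 - \left(-12 - -3\right) = 106 - \left(-12 + 3\right) = 106 - -9 = 106 + 9 = 115$)
$\frac{n{\left(-22 \right)}}{W} - \frac{61}{-414} = \frac{\left(3 - 22\right)^{2}}{115} - \frac{61}{-414} = \left(-19\right)^{2} \cdot \frac{1}{115} - - \frac{61}{414} = 361 \cdot \frac{1}{115} + \frac{61}{414} = \frac{361}{115} + \frac{61}{414} = \frac{6803}{2070}$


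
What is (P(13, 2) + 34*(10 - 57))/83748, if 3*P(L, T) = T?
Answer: -1198/62811 ≈ -0.019073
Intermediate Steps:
P(L, T) = T/3
(P(13, 2) + 34*(10 - 57))/83748 = ((⅓)*2 + 34*(10 - 57))/83748 = (⅔ + 34*(-47))*(1/83748) = (⅔ - 1598)*(1/83748) = -4792/3*1/83748 = -1198/62811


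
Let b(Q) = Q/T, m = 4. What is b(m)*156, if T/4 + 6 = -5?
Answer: -156/11 ≈ -14.182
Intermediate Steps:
T = -44 (T = -24 + 4*(-5) = -24 - 20 = -44)
b(Q) = -Q/44 (b(Q) = Q/(-44) = Q*(-1/44) = -Q/44)
b(m)*156 = -1/44*4*156 = -1/11*156 = -156/11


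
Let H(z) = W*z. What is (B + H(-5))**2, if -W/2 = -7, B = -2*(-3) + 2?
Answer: 3844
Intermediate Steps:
B = 8 (B = 6 + 2 = 8)
W = 14 (W = -2*(-7) = 14)
H(z) = 14*z
(B + H(-5))**2 = (8 + 14*(-5))**2 = (8 - 70)**2 = (-62)**2 = 3844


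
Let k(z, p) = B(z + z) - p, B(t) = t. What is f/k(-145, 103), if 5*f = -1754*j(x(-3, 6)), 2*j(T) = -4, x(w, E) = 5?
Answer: -3508/1965 ≈ -1.7852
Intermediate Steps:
k(z, p) = -p + 2*z (k(z, p) = (z + z) - p = 2*z - p = -p + 2*z)
j(T) = -2 (j(T) = (½)*(-4) = -2)
f = 3508/5 (f = (-1754*(-2))/5 = (⅕)*3508 = 3508/5 ≈ 701.60)
f/k(-145, 103) = 3508/(5*(-1*103 + 2*(-145))) = 3508/(5*(-103 - 290)) = (3508/5)/(-393) = (3508/5)*(-1/393) = -3508/1965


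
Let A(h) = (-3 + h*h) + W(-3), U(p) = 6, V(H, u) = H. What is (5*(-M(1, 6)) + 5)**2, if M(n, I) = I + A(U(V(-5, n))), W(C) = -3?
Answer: 30625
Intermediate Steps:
A(h) = -6 + h**2 (A(h) = (-3 + h*h) - 3 = (-3 + h**2) - 3 = -6 + h**2)
M(n, I) = 30 + I (M(n, I) = I + (-6 + 6**2) = I + (-6 + 36) = I + 30 = 30 + I)
(5*(-M(1, 6)) + 5)**2 = (5*(-(30 + 6)) + 5)**2 = (5*(-1*36) + 5)**2 = (5*(-36) + 5)**2 = (-180 + 5)**2 = (-175)**2 = 30625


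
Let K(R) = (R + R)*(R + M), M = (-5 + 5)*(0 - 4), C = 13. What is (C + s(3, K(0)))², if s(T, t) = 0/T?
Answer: 169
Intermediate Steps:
M = 0 (M = 0*(-4) = 0)
K(R) = 2*R² (K(R) = (R + R)*(R + 0) = (2*R)*R = 2*R²)
s(T, t) = 0
(C + s(3, K(0)))² = (13 + 0)² = 13² = 169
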